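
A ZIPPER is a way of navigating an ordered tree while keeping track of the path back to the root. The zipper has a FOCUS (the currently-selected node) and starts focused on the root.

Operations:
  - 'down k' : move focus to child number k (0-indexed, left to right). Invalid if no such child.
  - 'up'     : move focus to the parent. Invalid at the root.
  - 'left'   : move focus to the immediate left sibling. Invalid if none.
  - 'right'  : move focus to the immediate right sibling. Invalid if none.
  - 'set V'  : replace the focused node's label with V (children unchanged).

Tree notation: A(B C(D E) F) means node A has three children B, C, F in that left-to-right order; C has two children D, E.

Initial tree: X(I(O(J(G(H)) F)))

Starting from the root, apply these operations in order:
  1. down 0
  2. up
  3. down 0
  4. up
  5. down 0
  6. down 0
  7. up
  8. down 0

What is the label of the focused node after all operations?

Answer: O

Derivation:
Step 1 (down 0): focus=I path=0 depth=1 children=['O'] left=[] right=[] parent=X
Step 2 (up): focus=X path=root depth=0 children=['I'] (at root)
Step 3 (down 0): focus=I path=0 depth=1 children=['O'] left=[] right=[] parent=X
Step 4 (up): focus=X path=root depth=0 children=['I'] (at root)
Step 5 (down 0): focus=I path=0 depth=1 children=['O'] left=[] right=[] parent=X
Step 6 (down 0): focus=O path=0/0 depth=2 children=['J', 'F'] left=[] right=[] parent=I
Step 7 (up): focus=I path=0 depth=1 children=['O'] left=[] right=[] parent=X
Step 8 (down 0): focus=O path=0/0 depth=2 children=['J', 'F'] left=[] right=[] parent=I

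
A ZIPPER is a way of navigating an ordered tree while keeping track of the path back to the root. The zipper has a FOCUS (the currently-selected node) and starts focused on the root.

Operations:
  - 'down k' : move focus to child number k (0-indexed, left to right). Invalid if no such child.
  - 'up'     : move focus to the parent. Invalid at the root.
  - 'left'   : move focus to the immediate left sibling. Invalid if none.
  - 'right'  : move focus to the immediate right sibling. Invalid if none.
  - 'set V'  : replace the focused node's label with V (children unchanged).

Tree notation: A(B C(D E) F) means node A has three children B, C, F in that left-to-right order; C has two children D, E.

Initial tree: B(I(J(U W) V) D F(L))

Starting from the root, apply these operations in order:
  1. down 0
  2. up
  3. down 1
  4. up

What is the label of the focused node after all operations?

Step 1 (down 0): focus=I path=0 depth=1 children=['J', 'V'] left=[] right=['D', 'F'] parent=B
Step 2 (up): focus=B path=root depth=0 children=['I', 'D', 'F'] (at root)
Step 3 (down 1): focus=D path=1 depth=1 children=[] left=['I'] right=['F'] parent=B
Step 4 (up): focus=B path=root depth=0 children=['I', 'D', 'F'] (at root)

Answer: B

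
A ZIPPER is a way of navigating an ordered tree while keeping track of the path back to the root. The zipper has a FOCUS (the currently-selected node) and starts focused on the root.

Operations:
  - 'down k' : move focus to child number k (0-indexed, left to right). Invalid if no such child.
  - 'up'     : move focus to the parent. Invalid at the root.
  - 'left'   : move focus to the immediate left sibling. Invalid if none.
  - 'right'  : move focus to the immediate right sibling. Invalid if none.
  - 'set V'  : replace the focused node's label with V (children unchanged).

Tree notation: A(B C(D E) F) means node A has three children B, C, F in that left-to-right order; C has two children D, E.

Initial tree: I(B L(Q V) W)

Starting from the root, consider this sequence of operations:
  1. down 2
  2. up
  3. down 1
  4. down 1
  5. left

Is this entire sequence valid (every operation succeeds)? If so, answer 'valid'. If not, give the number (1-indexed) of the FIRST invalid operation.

Step 1 (down 2): focus=W path=2 depth=1 children=[] left=['B', 'L'] right=[] parent=I
Step 2 (up): focus=I path=root depth=0 children=['B', 'L', 'W'] (at root)
Step 3 (down 1): focus=L path=1 depth=1 children=['Q', 'V'] left=['B'] right=['W'] parent=I
Step 4 (down 1): focus=V path=1/1 depth=2 children=[] left=['Q'] right=[] parent=L
Step 5 (left): focus=Q path=1/0 depth=2 children=[] left=[] right=['V'] parent=L

Answer: valid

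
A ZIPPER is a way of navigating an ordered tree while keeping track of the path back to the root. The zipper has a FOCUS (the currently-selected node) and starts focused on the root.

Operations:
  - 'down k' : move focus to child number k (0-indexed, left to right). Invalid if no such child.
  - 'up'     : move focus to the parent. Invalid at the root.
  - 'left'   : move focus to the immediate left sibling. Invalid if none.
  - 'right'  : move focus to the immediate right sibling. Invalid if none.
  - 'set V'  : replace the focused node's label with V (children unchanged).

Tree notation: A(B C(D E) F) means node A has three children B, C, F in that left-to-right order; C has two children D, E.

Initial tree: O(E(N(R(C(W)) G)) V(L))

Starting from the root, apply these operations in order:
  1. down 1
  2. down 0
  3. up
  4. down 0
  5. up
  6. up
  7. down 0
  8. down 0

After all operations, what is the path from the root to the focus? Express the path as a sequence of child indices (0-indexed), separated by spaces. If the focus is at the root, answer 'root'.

Answer: 0 0

Derivation:
Step 1 (down 1): focus=V path=1 depth=1 children=['L'] left=['E'] right=[] parent=O
Step 2 (down 0): focus=L path=1/0 depth=2 children=[] left=[] right=[] parent=V
Step 3 (up): focus=V path=1 depth=1 children=['L'] left=['E'] right=[] parent=O
Step 4 (down 0): focus=L path=1/0 depth=2 children=[] left=[] right=[] parent=V
Step 5 (up): focus=V path=1 depth=1 children=['L'] left=['E'] right=[] parent=O
Step 6 (up): focus=O path=root depth=0 children=['E', 'V'] (at root)
Step 7 (down 0): focus=E path=0 depth=1 children=['N'] left=[] right=['V'] parent=O
Step 8 (down 0): focus=N path=0/0 depth=2 children=['R', 'G'] left=[] right=[] parent=E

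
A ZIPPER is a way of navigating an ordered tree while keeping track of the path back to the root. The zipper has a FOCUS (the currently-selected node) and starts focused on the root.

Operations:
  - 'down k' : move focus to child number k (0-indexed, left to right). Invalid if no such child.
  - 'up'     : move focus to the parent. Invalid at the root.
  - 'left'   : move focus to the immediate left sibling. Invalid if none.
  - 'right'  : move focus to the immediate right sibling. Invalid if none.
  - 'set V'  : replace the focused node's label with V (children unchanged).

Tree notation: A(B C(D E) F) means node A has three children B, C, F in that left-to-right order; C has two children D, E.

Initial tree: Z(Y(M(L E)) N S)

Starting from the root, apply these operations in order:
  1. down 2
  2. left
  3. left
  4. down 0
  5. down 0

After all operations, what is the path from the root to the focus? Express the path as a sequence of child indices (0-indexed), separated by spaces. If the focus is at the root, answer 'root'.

Answer: 0 0 0

Derivation:
Step 1 (down 2): focus=S path=2 depth=1 children=[] left=['Y', 'N'] right=[] parent=Z
Step 2 (left): focus=N path=1 depth=1 children=[] left=['Y'] right=['S'] parent=Z
Step 3 (left): focus=Y path=0 depth=1 children=['M'] left=[] right=['N', 'S'] parent=Z
Step 4 (down 0): focus=M path=0/0 depth=2 children=['L', 'E'] left=[] right=[] parent=Y
Step 5 (down 0): focus=L path=0/0/0 depth=3 children=[] left=[] right=['E'] parent=M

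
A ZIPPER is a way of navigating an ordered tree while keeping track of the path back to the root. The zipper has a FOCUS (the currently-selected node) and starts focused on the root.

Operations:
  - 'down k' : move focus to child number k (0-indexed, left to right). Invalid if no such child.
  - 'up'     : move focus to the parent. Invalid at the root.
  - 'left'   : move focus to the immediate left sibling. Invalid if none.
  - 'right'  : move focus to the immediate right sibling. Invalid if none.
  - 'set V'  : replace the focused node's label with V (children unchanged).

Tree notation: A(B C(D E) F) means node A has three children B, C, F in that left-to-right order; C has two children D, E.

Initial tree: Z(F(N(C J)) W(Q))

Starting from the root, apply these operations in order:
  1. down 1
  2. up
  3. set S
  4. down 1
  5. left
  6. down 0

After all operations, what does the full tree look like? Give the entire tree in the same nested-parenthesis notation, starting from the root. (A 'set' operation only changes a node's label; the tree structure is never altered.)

Step 1 (down 1): focus=W path=1 depth=1 children=['Q'] left=['F'] right=[] parent=Z
Step 2 (up): focus=Z path=root depth=0 children=['F', 'W'] (at root)
Step 3 (set S): focus=S path=root depth=0 children=['F', 'W'] (at root)
Step 4 (down 1): focus=W path=1 depth=1 children=['Q'] left=['F'] right=[] parent=S
Step 5 (left): focus=F path=0 depth=1 children=['N'] left=[] right=['W'] parent=S
Step 6 (down 0): focus=N path=0/0 depth=2 children=['C', 'J'] left=[] right=[] parent=F

Answer: S(F(N(C J)) W(Q))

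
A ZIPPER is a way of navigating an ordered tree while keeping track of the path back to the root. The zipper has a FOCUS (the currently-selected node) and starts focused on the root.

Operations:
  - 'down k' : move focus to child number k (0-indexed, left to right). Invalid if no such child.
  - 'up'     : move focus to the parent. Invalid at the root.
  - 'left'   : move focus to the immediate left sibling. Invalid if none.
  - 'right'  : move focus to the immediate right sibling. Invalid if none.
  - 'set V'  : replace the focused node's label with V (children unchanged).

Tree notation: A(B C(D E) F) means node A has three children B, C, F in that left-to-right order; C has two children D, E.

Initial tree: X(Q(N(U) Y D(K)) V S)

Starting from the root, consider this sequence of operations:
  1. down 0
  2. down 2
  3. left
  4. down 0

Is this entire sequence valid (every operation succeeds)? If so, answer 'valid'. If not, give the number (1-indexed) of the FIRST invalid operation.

Step 1 (down 0): focus=Q path=0 depth=1 children=['N', 'Y', 'D'] left=[] right=['V', 'S'] parent=X
Step 2 (down 2): focus=D path=0/2 depth=2 children=['K'] left=['N', 'Y'] right=[] parent=Q
Step 3 (left): focus=Y path=0/1 depth=2 children=[] left=['N'] right=['D'] parent=Q
Step 4 (down 0): INVALID

Answer: 4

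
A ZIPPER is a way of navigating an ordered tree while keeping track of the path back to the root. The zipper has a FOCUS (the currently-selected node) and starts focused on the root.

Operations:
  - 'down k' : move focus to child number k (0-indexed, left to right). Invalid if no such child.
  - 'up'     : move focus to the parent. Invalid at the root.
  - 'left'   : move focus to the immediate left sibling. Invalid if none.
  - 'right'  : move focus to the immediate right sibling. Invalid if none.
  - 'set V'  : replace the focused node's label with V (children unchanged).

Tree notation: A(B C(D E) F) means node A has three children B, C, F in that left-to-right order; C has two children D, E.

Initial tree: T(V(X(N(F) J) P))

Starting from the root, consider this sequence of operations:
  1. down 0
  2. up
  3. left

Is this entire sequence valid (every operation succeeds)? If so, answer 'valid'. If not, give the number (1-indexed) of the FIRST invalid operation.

Step 1 (down 0): focus=V path=0 depth=1 children=['X', 'P'] left=[] right=[] parent=T
Step 2 (up): focus=T path=root depth=0 children=['V'] (at root)
Step 3 (left): INVALID

Answer: 3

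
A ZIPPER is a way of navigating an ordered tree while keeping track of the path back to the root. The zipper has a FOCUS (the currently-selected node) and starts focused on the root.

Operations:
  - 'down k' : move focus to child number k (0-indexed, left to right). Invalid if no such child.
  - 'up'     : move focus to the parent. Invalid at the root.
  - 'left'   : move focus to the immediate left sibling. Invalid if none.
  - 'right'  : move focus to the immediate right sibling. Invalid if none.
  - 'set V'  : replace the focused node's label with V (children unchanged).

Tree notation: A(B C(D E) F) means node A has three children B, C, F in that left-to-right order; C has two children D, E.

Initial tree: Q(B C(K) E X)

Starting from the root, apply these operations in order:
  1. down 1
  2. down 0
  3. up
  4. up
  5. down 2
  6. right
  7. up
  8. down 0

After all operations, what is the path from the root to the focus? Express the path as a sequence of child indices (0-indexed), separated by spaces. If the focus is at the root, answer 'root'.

Step 1 (down 1): focus=C path=1 depth=1 children=['K'] left=['B'] right=['E', 'X'] parent=Q
Step 2 (down 0): focus=K path=1/0 depth=2 children=[] left=[] right=[] parent=C
Step 3 (up): focus=C path=1 depth=1 children=['K'] left=['B'] right=['E', 'X'] parent=Q
Step 4 (up): focus=Q path=root depth=0 children=['B', 'C', 'E', 'X'] (at root)
Step 5 (down 2): focus=E path=2 depth=1 children=[] left=['B', 'C'] right=['X'] parent=Q
Step 6 (right): focus=X path=3 depth=1 children=[] left=['B', 'C', 'E'] right=[] parent=Q
Step 7 (up): focus=Q path=root depth=0 children=['B', 'C', 'E', 'X'] (at root)
Step 8 (down 0): focus=B path=0 depth=1 children=[] left=[] right=['C', 'E', 'X'] parent=Q

Answer: 0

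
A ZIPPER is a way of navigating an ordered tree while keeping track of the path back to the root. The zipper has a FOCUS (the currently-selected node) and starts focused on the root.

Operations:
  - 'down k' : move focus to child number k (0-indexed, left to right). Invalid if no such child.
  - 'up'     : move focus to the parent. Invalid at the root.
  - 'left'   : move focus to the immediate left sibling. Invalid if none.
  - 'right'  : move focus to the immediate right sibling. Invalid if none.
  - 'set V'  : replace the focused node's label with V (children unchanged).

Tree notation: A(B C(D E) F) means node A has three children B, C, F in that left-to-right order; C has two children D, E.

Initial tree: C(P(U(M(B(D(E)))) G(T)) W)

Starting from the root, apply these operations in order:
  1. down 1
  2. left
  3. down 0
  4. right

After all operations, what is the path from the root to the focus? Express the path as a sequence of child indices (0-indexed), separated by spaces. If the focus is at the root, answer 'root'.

Answer: 0 1

Derivation:
Step 1 (down 1): focus=W path=1 depth=1 children=[] left=['P'] right=[] parent=C
Step 2 (left): focus=P path=0 depth=1 children=['U', 'G'] left=[] right=['W'] parent=C
Step 3 (down 0): focus=U path=0/0 depth=2 children=['M'] left=[] right=['G'] parent=P
Step 4 (right): focus=G path=0/1 depth=2 children=['T'] left=['U'] right=[] parent=P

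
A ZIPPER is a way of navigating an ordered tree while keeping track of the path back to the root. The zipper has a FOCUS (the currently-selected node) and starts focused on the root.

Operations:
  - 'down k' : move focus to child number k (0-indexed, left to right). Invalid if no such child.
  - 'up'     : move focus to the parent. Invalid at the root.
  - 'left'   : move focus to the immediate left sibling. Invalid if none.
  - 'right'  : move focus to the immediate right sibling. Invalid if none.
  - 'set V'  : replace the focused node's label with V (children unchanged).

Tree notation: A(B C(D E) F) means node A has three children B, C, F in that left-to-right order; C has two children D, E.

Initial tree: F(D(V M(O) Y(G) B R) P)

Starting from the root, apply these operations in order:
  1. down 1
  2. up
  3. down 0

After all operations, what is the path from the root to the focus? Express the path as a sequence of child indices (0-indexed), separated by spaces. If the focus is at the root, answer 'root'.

Step 1 (down 1): focus=P path=1 depth=1 children=[] left=['D'] right=[] parent=F
Step 2 (up): focus=F path=root depth=0 children=['D', 'P'] (at root)
Step 3 (down 0): focus=D path=0 depth=1 children=['V', 'M', 'Y', 'B', 'R'] left=[] right=['P'] parent=F

Answer: 0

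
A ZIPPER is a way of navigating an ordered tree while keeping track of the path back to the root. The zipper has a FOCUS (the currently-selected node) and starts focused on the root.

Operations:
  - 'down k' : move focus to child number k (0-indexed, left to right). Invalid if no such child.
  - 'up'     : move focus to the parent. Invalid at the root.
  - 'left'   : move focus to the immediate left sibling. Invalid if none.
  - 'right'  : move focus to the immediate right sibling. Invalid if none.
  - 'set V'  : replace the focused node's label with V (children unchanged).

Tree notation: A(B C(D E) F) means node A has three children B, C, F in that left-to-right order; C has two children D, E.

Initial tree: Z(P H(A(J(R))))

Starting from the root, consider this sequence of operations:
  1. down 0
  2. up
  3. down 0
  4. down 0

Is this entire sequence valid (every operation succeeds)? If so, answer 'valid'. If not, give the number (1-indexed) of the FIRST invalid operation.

Answer: 4

Derivation:
Step 1 (down 0): focus=P path=0 depth=1 children=[] left=[] right=['H'] parent=Z
Step 2 (up): focus=Z path=root depth=0 children=['P', 'H'] (at root)
Step 3 (down 0): focus=P path=0 depth=1 children=[] left=[] right=['H'] parent=Z
Step 4 (down 0): INVALID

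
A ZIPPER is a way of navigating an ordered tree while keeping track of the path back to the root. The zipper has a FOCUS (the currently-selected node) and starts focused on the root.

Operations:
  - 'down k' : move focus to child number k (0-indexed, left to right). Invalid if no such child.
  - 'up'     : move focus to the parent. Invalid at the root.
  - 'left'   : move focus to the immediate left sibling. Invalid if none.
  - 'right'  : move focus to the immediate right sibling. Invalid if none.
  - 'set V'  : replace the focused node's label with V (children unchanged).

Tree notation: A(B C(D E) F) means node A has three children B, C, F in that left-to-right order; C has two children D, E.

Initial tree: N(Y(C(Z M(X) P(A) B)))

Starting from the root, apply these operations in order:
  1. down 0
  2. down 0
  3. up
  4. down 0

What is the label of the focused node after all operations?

Answer: C

Derivation:
Step 1 (down 0): focus=Y path=0 depth=1 children=['C'] left=[] right=[] parent=N
Step 2 (down 0): focus=C path=0/0 depth=2 children=['Z', 'M', 'P', 'B'] left=[] right=[] parent=Y
Step 3 (up): focus=Y path=0 depth=1 children=['C'] left=[] right=[] parent=N
Step 4 (down 0): focus=C path=0/0 depth=2 children=['Z', 'M', 'P', 'B'] left=[] right=[] parent=Y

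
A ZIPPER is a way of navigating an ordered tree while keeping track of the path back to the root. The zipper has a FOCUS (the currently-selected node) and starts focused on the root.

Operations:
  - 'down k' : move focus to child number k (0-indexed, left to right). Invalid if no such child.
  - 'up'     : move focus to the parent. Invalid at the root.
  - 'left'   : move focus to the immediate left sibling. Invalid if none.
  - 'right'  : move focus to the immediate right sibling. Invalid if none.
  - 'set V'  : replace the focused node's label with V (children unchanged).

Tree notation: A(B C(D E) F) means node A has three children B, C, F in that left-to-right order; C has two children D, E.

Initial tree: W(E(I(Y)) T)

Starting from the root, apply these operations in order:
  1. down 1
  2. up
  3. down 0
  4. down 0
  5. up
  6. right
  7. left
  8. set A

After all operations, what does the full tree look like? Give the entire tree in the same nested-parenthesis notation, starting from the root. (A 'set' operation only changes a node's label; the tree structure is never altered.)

Step 1 (down 1): focus=T path=1 depth=1 children=[] left=['E'] right=[] parent=W
Step 2 (up): focus=W path=root depth=0 children=['E', 'T'] (at root)
Step 3 (down 0): focus=E path=0 depth=1 children=['I'] left=[] right=['T'] parent=W
Step 4 (down 0): focus=I path=0/0 depth=2 children=['Y'] left=[] right=[] parent=E
Step 5 (up): focus=E path=0 depth=1 children=['I'] left=[] right=['T'] parent=W
Step 6 (right): focus=T path=1 depth=1 children=[] left=['E'] right=[] parent=W
Step 7 (left): focus=E path=0 depth=1 children=['I'] left=[] right=['T'] parent=W
Step 8 (set A): focus=A path=0 depth=1 children=['I'] left=[] right=['T'] parent=W

Answer: W(A(I(Y)) T)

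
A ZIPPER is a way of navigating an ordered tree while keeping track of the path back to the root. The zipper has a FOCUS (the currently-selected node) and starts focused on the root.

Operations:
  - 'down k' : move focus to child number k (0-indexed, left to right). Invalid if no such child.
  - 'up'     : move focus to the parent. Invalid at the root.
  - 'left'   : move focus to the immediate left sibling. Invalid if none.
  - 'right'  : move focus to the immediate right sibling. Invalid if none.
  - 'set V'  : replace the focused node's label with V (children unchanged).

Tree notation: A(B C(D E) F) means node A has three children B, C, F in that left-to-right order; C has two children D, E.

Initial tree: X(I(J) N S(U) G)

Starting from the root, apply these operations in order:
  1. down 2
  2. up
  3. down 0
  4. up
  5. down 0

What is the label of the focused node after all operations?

Step 1 (down 2): focus=S path=2 depth=1 children=['U'] left=['I', 'N'] right=['G'] parent=X
Step 2 (up): focus=X path=root depth=0 children=['I', 'N', 'S', 'G'] (at root)
Step 3 (down 0): focus=I path=0 depth=1 children=['J'] left=[] right=['N', 'S', 'G'] parent=X
Step 4 (up): focus=X path=root depth=0 children=['I', 'N', 'S', 'G'] (at root)
Step 5 (down 0): focus=I path=0 depth=1 children=['J'] left=[] right=['N', 'S', 'G'] parent=X

Answer: I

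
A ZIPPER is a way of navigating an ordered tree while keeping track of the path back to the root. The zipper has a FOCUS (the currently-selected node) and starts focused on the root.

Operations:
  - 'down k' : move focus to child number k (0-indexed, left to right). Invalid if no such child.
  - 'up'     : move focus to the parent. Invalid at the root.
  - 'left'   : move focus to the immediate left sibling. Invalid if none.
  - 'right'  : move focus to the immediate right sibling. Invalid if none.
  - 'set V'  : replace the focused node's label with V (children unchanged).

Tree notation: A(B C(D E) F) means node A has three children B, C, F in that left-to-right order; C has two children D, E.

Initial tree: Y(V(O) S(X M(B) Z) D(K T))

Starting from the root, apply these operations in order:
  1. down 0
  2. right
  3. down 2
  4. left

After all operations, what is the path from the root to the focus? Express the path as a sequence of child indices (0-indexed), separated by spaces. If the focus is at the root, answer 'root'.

Answer: 1 1

Derivation:
Step 1 (down 0): focus=V path=0 depth=1 children=['O'] left=[] right=['S', 'D'] parent=Y
Step 2 (right): focus=S path=1 depth=1 children=['X', 'M', 'Z'] left=['V'] right=['D'] parent=Y
Step 3 (down 2): focus=Z path=1/2 depth=2 children=[] left=['X', 'M'] right=[] parent=S
Step 4 (left): focus=M path=1/1 depth=2 children=['B'] left=['X'] right=['Z'] parent=S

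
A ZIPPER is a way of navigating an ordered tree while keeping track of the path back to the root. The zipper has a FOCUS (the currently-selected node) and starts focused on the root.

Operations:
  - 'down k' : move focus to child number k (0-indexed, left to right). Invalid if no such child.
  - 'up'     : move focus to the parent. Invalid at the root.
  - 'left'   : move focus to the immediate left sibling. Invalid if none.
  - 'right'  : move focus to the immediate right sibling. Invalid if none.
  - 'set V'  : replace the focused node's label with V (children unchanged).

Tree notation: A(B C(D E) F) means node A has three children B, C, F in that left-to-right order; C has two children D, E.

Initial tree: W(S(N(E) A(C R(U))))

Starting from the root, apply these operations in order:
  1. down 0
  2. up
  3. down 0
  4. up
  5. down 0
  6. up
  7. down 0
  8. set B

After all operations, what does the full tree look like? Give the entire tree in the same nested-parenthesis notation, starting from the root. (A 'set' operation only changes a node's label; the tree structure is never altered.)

Step 1 (down 0): focus=S path=0 depth=1 children=['N', 'A'] left=[] right=[] parent=W
Step 2 (up): focus=W path=root depth=0 children=['S'] (at root)
Step 3 (down 0): focus=S path=0 depth=1 children=['N', 'A'] left=[] right=[] parent=W
Step 4 (up): focus=W path=root depth=0 children=['S'] (at root)
Step 5 (down 0): focus=S path=0 depth=1 children=['N', 'A'] left=[] right=[] parent=W
Step 6 (up): focus=W path=root depth=0 children=['S'] (at root)
Step 7 (down 0): focus=S path=0 depth=1 children=['N', 'A'] left=[] right=[] parent=W
Step 8 (set B): focus=B path=0 depth=1 children=['N', 'A'] left=[] right=[] parent=W

Answer: W(B(N(E) A(C R(U))))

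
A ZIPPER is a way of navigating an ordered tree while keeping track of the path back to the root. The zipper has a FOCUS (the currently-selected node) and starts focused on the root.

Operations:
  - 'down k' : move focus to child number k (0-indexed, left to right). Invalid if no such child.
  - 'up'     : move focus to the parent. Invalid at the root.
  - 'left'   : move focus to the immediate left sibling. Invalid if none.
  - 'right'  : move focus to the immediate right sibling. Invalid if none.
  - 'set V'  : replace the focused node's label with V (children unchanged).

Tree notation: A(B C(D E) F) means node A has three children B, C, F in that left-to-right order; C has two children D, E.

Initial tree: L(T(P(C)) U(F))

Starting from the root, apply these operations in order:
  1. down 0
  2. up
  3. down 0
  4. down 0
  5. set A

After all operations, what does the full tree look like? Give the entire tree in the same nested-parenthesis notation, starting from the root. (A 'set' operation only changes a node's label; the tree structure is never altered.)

Answer: L(T(A(C)) U(F))

Derivation:
Step 1 (down 0): focus=T path=0 depth=1 children=['P'] left=[] right=['U'] parent=L
Step 2 (up): focus=L path=root depth=0 children=['T', 'U'] (at root)
Step 3 (down 0): focus=T path=0 depth=1 children=['P'] left=[] right=['U'] parent=L
Step 4 (down 0): focus=P path=0/0 depth=2 children=['C'] left=[] right=[] parent=T
Step 5 (set A): focus=A path=0/0 depth=2 children=['C'] left=[] right=[] parent=T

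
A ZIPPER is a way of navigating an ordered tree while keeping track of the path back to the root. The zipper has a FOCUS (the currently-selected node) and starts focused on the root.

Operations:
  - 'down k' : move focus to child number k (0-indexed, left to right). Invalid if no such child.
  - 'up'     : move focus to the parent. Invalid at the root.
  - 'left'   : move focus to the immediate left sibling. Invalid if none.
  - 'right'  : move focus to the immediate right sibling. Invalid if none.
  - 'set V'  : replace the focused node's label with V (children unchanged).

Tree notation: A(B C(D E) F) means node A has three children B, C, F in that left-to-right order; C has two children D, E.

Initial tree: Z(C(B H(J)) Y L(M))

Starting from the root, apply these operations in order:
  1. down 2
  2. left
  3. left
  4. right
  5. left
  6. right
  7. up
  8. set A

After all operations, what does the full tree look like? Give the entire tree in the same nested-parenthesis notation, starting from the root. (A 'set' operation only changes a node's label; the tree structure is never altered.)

Step 1 (down 2): focus=L path=2 depth=1 children=['M'] left=['C', 'Y'] right=[] parent=Z
Step 2 (left): focus=Y path=1 depth=1 children=[] left=['C'] right=['L'] parent=Z
Step 3 (left): focus=C path=0 depth=1 children=['B', 'H'] left=[] right=['Y', 'L'] parent=Z
Step 4 (right): focus=Y path=1 depth=1 children=[] left=['C'] right=['L'] parent=Z
Step 5 (left): focus=C path=0 depth=1 children=['B', 'H'] left=[] right=['Y', 'L'] parent=Z
Step 6 (right): focus=Y path=1 depth=1 children=[] left=['C'] right=['L'] parent=Z
Step 7 (up): focus=Z path=root depth=0 children=['C', 'Y', 'L'] (at root)
Step 8 (set A): focus=A path=root depth=0 children=['C', 'Y', 'L'] (at root)

Answer: A(C(B H(J)) Y L(M))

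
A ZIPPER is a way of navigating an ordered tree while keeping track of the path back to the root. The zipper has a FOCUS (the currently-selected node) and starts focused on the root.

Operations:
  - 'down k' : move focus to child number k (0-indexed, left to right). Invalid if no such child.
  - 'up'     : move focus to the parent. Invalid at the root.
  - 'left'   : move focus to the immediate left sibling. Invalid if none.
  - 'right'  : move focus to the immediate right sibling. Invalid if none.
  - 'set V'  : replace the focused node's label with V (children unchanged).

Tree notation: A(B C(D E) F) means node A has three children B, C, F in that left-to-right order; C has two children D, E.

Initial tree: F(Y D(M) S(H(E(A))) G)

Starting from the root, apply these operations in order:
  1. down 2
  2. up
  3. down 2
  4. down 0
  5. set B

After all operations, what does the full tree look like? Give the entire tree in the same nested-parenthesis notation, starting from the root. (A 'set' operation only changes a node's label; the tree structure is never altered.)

Answer: F(Y D(M) S(B(E(A))) G)

Derivation:
Step 1 (down 2): focus=S path=2 depth=1 children=['H'] left=['Y', 'D'] right=['G'] parent=F
Step 2 (up): focus=F path=root depth=0 children=['Y', 'D', 'S', 'G'] (at root)
Step 3 (down 2): focus=S path=2 depth=1 children=['H'] left=['Y', 'D'] right=['G'] parent=F
Step 4 (down 0): focus=H path=2/0 depth=2 children=['E'] left=[] right=[] parent=S
Step 5 (set B): focus=B path=2/0 depth=2 children=['E'] left=[] right=[] parent=S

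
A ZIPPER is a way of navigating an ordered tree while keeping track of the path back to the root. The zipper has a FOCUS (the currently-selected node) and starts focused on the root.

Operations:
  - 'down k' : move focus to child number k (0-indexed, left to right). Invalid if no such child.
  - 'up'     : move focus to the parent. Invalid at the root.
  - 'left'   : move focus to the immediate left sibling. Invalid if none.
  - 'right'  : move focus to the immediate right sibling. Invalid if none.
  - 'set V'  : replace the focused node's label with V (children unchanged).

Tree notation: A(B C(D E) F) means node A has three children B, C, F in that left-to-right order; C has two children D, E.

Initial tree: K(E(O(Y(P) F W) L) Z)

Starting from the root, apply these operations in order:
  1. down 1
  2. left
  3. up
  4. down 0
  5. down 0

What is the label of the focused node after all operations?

Answer: O

Derivation:
Step 1 (down 1): focus=Z path=1 depth=1 children=[] left=['E'] right=[] parent=K
Step 2 (left): focus=E path=0 depth=1 children=['O', 'L'] left=[] right=['Z'] parent=K
Step 3 (up): focus=K path=root depth=0 children=['E', 'Z'] (at root)
Step 4 (down 0): focus=E path=0 depth=1 children=['O', 'L'] left=[] right=['Z'] parent=K
Step 5 (down 0): focus=O path=0/0 depth=2 children=['Y', 'F', 'W'] left=[] right=['L'] parent=E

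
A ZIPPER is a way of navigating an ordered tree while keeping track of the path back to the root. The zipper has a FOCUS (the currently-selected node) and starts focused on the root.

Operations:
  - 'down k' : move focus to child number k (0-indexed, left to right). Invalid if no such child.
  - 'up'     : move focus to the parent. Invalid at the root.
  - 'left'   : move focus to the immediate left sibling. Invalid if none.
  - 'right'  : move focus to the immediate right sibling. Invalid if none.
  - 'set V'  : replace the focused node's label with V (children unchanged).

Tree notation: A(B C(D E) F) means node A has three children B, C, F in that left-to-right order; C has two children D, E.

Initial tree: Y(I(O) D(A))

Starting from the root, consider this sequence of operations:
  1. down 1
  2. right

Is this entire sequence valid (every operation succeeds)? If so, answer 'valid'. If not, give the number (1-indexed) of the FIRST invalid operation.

Answer: 2

Derivation:
Step 1 (down 1): focus=D path=1 depth=1 children=['A'] left=['I'] right=[] parent=Y
Step 2 (right): INVALID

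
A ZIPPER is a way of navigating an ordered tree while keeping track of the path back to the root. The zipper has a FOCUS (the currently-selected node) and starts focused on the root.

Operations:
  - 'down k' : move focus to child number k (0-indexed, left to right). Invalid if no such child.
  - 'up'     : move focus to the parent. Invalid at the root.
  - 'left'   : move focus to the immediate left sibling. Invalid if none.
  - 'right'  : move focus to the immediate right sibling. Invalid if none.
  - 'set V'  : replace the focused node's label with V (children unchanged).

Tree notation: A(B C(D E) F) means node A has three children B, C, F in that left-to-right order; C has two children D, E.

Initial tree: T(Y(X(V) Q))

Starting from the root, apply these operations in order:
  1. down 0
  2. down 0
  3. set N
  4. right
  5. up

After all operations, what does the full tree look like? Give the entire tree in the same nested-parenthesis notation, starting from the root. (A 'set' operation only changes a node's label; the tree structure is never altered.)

Step 1 (down 0): focus=Y path=0 depth=1 children=['X', 'Q'] left=[] right=[] parent=T
Step 2 (down 0): focus=X path=0/0 depth=2 children=['V'] left=[] right=['Q'] parent=Y
Step 3 (set N): focus=N path=0/0 depth=2 children=['V'] left=[] right=['Q'] parent=Y
Step 4 (right): focus=Q path=0/1 depth=2 children=[] left=['N'] right=[] parent=Y
Step 5 (up): focus=Y path=0 depth=1 children=['N', 'Q'] left=[] right=[] parent=T

Answer: T(Y(N(V) Q))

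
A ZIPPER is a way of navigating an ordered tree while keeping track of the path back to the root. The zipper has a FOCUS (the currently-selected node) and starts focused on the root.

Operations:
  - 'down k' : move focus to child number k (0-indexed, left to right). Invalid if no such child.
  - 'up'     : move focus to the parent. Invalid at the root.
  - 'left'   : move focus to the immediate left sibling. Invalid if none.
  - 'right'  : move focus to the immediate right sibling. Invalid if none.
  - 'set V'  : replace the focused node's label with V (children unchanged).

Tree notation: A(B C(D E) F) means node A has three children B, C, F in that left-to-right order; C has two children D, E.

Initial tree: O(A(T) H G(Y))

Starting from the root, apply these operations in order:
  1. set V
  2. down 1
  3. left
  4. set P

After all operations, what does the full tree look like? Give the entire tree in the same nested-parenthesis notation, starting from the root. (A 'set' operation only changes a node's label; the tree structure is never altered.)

Answer: V(P(T) H G(Y))

Derivation:
Step 1 (set V): focus=V path=root depth=0 children=['A', 'H', 'G'] (at root)
Step 2 (down 1): focus=H path=1 depth=1 children=[] left=['A'] right=['G'] parent=V
Step 3 (left): focus=A path=0 depth=1 children=['T'] left=[] right=['H', 'G'] parent=V
Step 4 (set P): focus=P path=0 depth=1 children=['T'] left=[] right=['H', 'G'] parent=V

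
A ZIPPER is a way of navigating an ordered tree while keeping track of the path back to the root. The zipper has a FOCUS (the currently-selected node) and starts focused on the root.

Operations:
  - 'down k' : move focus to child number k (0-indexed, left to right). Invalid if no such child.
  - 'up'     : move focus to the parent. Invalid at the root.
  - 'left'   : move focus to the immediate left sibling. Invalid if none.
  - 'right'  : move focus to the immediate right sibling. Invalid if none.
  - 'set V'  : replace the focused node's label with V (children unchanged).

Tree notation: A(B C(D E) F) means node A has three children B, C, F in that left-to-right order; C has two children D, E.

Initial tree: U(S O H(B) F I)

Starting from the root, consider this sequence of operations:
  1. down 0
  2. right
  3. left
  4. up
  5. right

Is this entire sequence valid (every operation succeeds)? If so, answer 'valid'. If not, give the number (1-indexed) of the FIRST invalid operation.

Step 1 (down 0): focus=S path=0 depth=1 children=[] left=[] right=['O', 'H', 'F', 'I'] parent=U
Step 2 (right): focus=O path=1 depth=1 children=[] left=['S'] right=['H', 'F', 'I'] parent=U
Step 3 (left): focus=S path=0 depth=1 children=[] left=[] right=['O', 'H', 'F', 'I'] parent=U
Step 4 (up): focus=U path=root depth=0 children=['S', 'O', 'H', 'F', 'I'] (at root)
Step 5 (right): INVALID

Answer: 5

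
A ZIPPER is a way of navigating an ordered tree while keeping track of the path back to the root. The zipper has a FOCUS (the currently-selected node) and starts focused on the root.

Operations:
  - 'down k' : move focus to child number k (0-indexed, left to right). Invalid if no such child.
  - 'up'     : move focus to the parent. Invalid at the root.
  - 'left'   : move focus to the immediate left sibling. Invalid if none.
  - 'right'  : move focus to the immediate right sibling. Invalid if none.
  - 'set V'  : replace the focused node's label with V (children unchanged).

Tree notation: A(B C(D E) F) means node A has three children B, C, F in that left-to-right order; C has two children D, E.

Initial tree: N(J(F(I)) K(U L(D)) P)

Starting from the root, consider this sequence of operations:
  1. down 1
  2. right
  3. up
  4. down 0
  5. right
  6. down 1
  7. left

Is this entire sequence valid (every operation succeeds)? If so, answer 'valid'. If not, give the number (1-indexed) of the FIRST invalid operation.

Step 1 (down 1): focus=K path=1 depth=1 children=['U', 'L'] left=['J'] right=['P'] parent=N
Step 2 (right): focus=P path=2 depth=1 children=[] left=['J', 'K'] right=[] parent=N
Step 3 (up): focus=N path=root depth=0 children=['J', 'K', 'P'] (at root)
Step 4 (down 0): focus=J path=0 depth=1 children=['F'] left=[] right=['K', 'P'] parent=N
Step 5 (right): focus=K path=1 depth=1 children=['U', 'L'] left=['J'] right=['P'] parent=N
Step 6 (down 1): focus=L path=1/1 depth=2 children=['D'] left=['U'] right=[] parent=K
Step 7 (left): focus=U path=1/0 depth=2 children=[] left=[] right=['L'] parent=K

Answer: valid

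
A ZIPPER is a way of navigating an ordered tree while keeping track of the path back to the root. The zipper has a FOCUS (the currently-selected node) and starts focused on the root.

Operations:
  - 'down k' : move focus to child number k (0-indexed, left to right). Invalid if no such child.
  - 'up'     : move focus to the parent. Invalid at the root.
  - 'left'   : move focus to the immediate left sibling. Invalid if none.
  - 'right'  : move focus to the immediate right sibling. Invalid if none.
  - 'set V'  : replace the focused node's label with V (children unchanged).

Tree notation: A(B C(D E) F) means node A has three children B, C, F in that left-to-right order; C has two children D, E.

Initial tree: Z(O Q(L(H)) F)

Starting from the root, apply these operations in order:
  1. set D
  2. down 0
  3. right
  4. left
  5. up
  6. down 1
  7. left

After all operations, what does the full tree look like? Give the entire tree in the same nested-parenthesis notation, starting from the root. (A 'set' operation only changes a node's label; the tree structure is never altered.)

Answer: D(O Q(L(H)) F)

Derivation:
Step 1 (set D): focus=D path=root depth=0 children=['O', 'Q', 'F'] (at root)
Step 2 (down 0): focus=O path=0 depth=1 children=[] left=[] right=['Q', 'F'] parent=D
Step 3 (right): focus=Q path=1 depth=1 children=['L'] left=['O'] right=['F'] parent=D
Step 4 (left): focus=O path=0 depth=1 children=[] left=[] right=['Q', 'F'] parent=D
Step 5 (up): focus=D path=root depth=0 children=['O', 'Q', 'F'] (at root)
Step 6 (down 1): focus=Q path=1 depth=1 children=['L'] left=['O'] right=['F'] parent=D
Step 7 (left): focus=O path=0 depth=1 children=[] left=[] right=['Q', 'F'] parent=D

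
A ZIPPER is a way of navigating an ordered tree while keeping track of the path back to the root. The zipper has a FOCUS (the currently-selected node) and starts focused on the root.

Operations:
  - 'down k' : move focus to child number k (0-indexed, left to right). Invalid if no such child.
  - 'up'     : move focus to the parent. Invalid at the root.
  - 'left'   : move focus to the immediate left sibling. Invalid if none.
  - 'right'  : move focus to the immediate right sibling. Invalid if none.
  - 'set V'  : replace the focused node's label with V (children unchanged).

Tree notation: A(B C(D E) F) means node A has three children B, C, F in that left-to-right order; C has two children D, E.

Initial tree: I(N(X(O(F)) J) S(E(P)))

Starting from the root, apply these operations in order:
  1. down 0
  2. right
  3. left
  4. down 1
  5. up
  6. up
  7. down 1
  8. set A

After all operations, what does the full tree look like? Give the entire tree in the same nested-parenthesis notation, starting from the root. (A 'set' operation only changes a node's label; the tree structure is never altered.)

Answer: I(N(X(O(F)) J) A(E(P)))

Derivation:
Step 1 (down 0): focus=N path=0 depth=1 children=['X', 'J'] left=[] right=['S'] parent=I
Step 2 (right): focus=S path=1 depth=1 children=['E'] left=['N'] right=[] parent=I
Step 3 (left): focus=N path=0 depth=1 children=['X', 'J'] left=[] right=['S'] parent=I
Step 4 (down 1): focus=J path=0/1 depth=2 children=[] left=['X'] right=[] parent=N
Step 5 (up): focus=N path=0 depth=1 children=['X', 'J'] left=[] right=['S'] parent=I
Step 6 (up): focus=I path=root depth=0 children=['N', 'S'] (at root)
Step 7 (down 1): focus=S path=1 depth=1 children=['E'] left=['N'] right=[] parent=I
Step 8 (set A): focus=A path=1 depth=1 children=['E'] left=['N'] right=[] parent=I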